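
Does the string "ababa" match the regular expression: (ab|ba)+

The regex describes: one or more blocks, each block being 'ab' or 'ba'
No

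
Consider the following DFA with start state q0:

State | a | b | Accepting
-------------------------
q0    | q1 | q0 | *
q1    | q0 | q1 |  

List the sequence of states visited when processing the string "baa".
q0 → q0 → q1 → q0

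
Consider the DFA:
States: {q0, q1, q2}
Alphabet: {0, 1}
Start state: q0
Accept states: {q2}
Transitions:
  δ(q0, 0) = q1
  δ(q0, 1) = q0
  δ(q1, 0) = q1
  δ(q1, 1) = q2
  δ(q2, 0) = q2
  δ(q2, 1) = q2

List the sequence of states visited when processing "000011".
Starting at q0
Read '0': q0 -> q1
Read '0': q1 -> q1
Read '0': q1 -> q1
Read '0': q1 -> q1
Read '1': q1 -> q2
Read '1': q2 -> q2

Final answer: q0 -> q1 -> q1 -> q1 -> q1 -> q2 -> q2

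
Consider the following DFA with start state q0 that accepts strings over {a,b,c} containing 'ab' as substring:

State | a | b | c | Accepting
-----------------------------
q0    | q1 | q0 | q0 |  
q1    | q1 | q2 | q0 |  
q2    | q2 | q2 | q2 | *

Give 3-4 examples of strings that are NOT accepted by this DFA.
Any strings that end in a non-accepting state work; for example:
"acc": q0 → q1 → q0 → q0; q0 is not accepting → rejected
"ccb": q0 → q0 → q0 → q0; q0 is not accepting → rejected
"cbac": q0 → q0 → q0 → q1 → q0; q0 is not accepting → rejected
"cbcc": q0 → q0 → q0 → q0 → q0; q0 is not accepting → rejected

Final answer: "acc", "ccb", "cbac", "cbcc"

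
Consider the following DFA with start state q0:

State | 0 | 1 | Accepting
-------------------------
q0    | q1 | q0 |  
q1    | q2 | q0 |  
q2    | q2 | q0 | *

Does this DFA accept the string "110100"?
Start in q0.
Read '1': q0 → q0
Read '1': q0 → q0
Read '0': q0 → q1
Read '1': q1 → q0
Read '0': q0 → q1
Read '0': q1 → q2
Final state q2 is accepting, so the string is accepted.

Final answer: Yes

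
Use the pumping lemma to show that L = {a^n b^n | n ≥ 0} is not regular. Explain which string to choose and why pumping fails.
Language: L = {a^n b^n | n ≥ 0} (equal numbers of a's followed by b's)
Step 1: Assume for contradiction that L is regular, with pumping length p.
Step 2: Choose s = a^p b^p. Then s ∈ L (it has p a's followed by p b's) and |s| ≥ p.
Step 3: Consider any decomposition s = xyz with |xy| ≤ p and |y| > 0. Since |xy| ≤ p and the first p symbols of s are all a's, y = a^k for some k with 1 ≤ k ≤ p.
Step 4: Pumping up (i = 2): xy²z = a^(p+k) b^p, which has more a's than b's, so xy²z ∉ L.
This contradicts the pumping lemma, so L is not regular.

Final answer: Choose s = a^p b^p. Since |xy| ≤ p, y = a^k with k ≥ 1. Then xy²z = a^(p+k) b^p ∉ L.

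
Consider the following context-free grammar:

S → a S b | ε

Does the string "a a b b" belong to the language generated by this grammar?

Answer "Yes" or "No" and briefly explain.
A derivation exists: S ⇒ a S b ⇒ a a S b b ⇒ a a b b (using S → a S b twice, then S → ε).

Final answer: Yes - a valid derivation exists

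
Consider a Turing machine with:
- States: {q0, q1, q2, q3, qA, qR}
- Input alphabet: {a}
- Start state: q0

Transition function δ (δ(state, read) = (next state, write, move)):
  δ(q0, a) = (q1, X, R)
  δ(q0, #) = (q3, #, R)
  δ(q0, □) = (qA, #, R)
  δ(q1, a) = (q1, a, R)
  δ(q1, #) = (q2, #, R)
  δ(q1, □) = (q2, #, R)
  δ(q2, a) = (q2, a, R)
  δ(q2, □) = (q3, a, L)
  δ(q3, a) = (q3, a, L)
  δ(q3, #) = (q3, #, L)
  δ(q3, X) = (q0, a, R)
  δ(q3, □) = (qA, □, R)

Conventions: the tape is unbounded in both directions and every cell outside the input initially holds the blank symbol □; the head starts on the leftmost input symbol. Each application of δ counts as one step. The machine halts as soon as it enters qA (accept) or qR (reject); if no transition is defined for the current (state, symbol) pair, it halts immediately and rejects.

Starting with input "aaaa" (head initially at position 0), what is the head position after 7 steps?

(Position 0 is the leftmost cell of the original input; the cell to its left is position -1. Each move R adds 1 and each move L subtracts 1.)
Step 0: [q0]aaaa (head at position 0)
Step 1: δ(q0, a) = (q1, X, R)  ⊢  X[q1]aaa (head at position 1)
Step 2: δ(q1, a) = (q1, a, R)  ⊢  Xa[q1]aa (head at position 2)
Step 3: δ(q1, a) = (q1, a, R)  ⊢  Xaa[q1]a (head at position 3)
Step 4: δ(q1, a) = (q1, a, R)  ⊢  Xaaa[q1]□ (head at position 4)
Step 5: δ(q1, □) = (q2, #, R)  ⊢  Xaaa#[q2]□ (head at position 5)
Step 6: δ(q2, □) = (q3, a, L)  ⊢  Xaaa[q3]#a (head at position 4)
Step 7: δ(q3, #) = (q3, #, L)  ⊢  Xaa[q3]a#a (head at position 3)
Head position after 7 steps: 3

Final answer: Position 3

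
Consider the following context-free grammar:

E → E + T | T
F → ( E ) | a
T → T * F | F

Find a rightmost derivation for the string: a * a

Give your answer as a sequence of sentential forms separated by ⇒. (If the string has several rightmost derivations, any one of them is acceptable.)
Start with E.
Step 1: the rightmost non-terminal is E; apply E → T:  T
Step 2: the rightmost non-terminal is T; apply T → T * F:  T * F
Step 3: the rightmost non-terminal is F; apply F → a:  T * a
Step 4: the rightmost non-terminal is T; apply T → F:  F * a
Step 5: the rightmost non-terminal is F; apply F → a:  a * a

Final answer: E ⇒ T ⇒ T * F ⇒ T * a ⇒ F * a ⇒ a * a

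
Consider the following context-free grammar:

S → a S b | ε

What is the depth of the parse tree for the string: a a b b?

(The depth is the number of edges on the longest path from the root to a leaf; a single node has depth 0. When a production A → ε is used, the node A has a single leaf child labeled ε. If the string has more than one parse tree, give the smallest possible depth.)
The only parse tree applies S → a S b 2 times (once per matching a…b pair) and then S → ε.
The S nodes sit at depths 0, 1, …, 2; the innermost S (depth 2) has the single child ε at depth 3.
The terminal leaves a, b are at depths 1..2, so the longest root-to-leaf path is S → S → … → S → ε with 3 edges.
Depth = 3.

Final answer: 3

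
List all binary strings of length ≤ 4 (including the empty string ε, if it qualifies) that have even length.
Checking every binary string of length 0 to 4:
  Length 0: accepted: ε | rejected: (none)
  Length 1: accepted: (none) | rejected: 0, 1
  Length 2: accepted: 00, 01, 10, 11 | rejected: (none)
  Length 3: accepted: (none) | rejected: 000, 001, 010, 011, 100, 101, 110, 111
  Length 4: accepted: 0000, 0001, 0010, 0011, 0100, 0101, 0110, 0111, 1000, 1001, 1010, 1011, 1100, 1101, 1110, 1111 | rejected: (none)
Total: 21 string(s).

Final answer: ε, 00, 01, 10, 11, 0000, 0001, 0010, 0011, 0100, 0101, 0110, 0111, 1000, 1001, 1010, 1011, 1100, 1101, 1110, 1111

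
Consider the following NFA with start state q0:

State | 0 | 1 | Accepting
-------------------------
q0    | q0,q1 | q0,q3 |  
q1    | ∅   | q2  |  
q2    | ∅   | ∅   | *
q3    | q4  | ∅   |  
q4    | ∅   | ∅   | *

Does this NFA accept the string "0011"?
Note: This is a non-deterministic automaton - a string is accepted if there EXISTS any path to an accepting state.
Track the set of states the NFA could be in: start {q0}
Read '0': {q0} → {q0, q1}
Read '0': {q0, q1} → {q0, q1}
Read '1': {q0, q1} → {q0, q2, q3}
Read '1': {q0, q2, q3} → {q0, q3}
Final set {q0, q3} contains no accepting state → rejected.

Final answer: No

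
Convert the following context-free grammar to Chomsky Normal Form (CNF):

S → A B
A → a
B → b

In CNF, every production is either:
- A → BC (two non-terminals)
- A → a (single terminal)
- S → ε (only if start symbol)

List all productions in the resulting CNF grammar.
The grammar has no ε-productions or unit productions to eliminate.
S → A B is already in CNF (two non-terminals) – keep it.
A → a is already in CNF (single terminal) – keep it.
B → b is already in CNF (single terminal) – keep it.
Resulting CNF grammar (3 productions): A → a; B → b; S → A B

Final answer: A → a; B → b; S → A B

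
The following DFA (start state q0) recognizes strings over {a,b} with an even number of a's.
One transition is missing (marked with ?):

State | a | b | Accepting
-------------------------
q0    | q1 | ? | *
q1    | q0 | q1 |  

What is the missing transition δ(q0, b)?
q0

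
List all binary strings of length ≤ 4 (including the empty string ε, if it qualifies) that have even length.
Checking every binary string of length 0 to 4:
  Length 0: accepted: ε | rejected: (none)
  Length 1: accepted: (none) | rejected: 0, 1
  Length 2: accepted: 00, 01, 10, 11 | rejected: (none)
  Length 3: accepted: (none) | rejected: 000, 001, 010, 011, 100, 101, 110, 111
  Length 4: accepted: 0000, 0001, 0010, 0011, 0100, 0101, 0110, 0111, 1000, 1001, 1010, 1011, 1100, 1101, 1110, 1111 | rejected: (none)
Total: 21 string(s).

Final answer: ε, 00, 01, 10, 11, 0000, 0001, 0010, 0011, 0100, 0101, 0110, 0111, 1000, 1001, 1010, 1011, 1100, 1101, 1110, 1111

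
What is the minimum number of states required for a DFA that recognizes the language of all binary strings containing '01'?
Language: binary strings containing '01'
Lower bound (Myhill–Nerode): the prefixes ε, 0, 01 are pairwise distinguishable:
  ε vs 01: suffix ε distinguishes them (ε is rejected, 01 is accepted)
  0 vs 01: suffix ε distinguishes them (0 is rejected, 01 is accepted)
  ε vs 0: suffix 1 distinguishes them (ε·1 = 1 is rejected, 0·1 = 01 is accepted)
So any DFA needs at least 3 states.
Upper bound: a DFA with 3 states exists (one state per class above: 'no progress', 'last symbol 0', and 'seen 01' (accepting sink)).
Minimum states: 3

Final answer: 3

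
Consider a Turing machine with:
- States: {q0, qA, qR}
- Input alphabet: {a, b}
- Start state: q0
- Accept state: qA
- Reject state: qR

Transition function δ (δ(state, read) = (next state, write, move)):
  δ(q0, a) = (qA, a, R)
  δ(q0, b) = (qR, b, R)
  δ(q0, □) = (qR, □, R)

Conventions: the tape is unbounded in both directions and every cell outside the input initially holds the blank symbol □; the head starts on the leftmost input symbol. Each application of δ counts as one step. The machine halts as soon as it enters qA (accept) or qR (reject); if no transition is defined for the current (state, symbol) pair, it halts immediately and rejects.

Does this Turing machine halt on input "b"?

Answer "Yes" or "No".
Step 0: [q0]b (head at position 0)
Step 1: δ(q0, b) = (qR, b, R)  ⊢  b[qR]□ (head at position 1)
The machine is in qR, so it halts and rejects.
It halts after 1 steps.

Final answer: Yes - halts after 1 steps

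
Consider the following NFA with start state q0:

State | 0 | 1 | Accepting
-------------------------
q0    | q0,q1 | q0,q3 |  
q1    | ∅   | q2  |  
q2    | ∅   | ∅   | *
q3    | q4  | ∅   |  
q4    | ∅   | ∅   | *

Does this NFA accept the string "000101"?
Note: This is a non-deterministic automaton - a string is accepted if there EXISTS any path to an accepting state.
Track the set of states the NFA could be in: start {q0}
Read '0': {q0} → {q0, q1}
Read '0': {q0, q1} → {q0, q1}
Read '0': {q0, q1} → {q0, q1}
Read '1': {q0, q1} → {q0, q2, q3}
Read '0': {q0, q2, q3} → {q0, q1, q4}
Read '1': {q0, q1, q4} → {q0, q2, q3}
Final set {q0, q2, q3} contains accepting state(s) {q2} → accepted.

Final answer: Yes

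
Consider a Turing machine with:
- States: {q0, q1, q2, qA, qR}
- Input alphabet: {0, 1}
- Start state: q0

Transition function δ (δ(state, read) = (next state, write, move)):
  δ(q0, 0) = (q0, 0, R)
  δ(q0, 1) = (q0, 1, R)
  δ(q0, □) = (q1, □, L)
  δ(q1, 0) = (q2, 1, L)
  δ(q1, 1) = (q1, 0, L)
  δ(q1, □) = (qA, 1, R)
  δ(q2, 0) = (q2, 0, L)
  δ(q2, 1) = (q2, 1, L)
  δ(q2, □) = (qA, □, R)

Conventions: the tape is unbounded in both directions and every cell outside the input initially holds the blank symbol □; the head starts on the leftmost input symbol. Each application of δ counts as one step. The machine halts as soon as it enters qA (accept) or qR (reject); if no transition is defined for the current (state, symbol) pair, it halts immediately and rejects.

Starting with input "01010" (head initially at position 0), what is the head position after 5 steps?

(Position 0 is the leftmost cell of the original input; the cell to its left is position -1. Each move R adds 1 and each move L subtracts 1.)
Step 0: [q0]01010 (head at position 0)
Step 1: δ(q0, 0) = (q0, 0, R)  ⊢  0[q0]1010 (head at position 1)
Step 2: δ(q0, 1) = (q0, 1, R)  ⊢  01[q0]010 (head at position 2)
Step 3: δ(q0, 0) = (q0, 0, R)  ⊢  010[q0]10 (head at position 3)
Step 4: δ(q0, 1) = (q0, 1, R)  ⊢  0101[q0]0 (head at position 4)
Step 5: δ(q0, 0) = (q0, 0, R)  ⊢  01010[q0]□ (head at position 5)
Head position after 5 steps: 5

Final answer: Position 5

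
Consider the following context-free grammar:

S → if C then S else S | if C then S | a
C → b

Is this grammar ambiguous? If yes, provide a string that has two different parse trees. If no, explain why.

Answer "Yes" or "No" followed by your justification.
The 'dangling else' can attach to either if. Two leftmost derivations of  if b then if b then a else a:
  (1) S ⇒ if C then S else S ⇒ if b then S else S ⇒ if b then if C then S else S ⇒ if b then if b then S else S ⇒ if b then if b then a else S ⇒ if b then if b then a else a   (else belongs to the outer if)
  (2) S ⇒ if C then S ⇒ if b then S ⇒ if b then if C then S else S ⇒ if b then if b then S else S ⇒ if b then if b then a else S ⇒ if b then if b then a else a   (else belongs to the inner if)
Two distinct parse trees for the same string, so the grammar is ambiguous.

Final answer: Yes - the string 'if b then if b then a else a' has two distinct leftmost derivations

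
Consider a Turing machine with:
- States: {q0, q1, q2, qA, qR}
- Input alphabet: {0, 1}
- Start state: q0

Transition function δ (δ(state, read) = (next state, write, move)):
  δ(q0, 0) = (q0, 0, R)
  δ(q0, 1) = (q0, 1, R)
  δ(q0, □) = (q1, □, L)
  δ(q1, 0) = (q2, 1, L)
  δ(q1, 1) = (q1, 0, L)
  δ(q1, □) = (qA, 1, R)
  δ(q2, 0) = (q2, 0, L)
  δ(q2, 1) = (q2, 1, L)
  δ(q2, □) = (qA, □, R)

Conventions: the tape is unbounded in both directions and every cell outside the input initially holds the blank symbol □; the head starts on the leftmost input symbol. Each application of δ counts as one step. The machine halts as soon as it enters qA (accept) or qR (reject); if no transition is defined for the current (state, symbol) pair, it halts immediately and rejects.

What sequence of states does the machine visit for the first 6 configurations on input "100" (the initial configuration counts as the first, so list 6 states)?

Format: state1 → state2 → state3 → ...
Step 0: [q0]100 (head at position 0)
Step 1: δ(q0, 1) = (q0, 1, R)  ⊢  1[q0]00 (head at position 1)
Step 2: δ(q0, 0) = (q0, 0, R)  ⊢  10[q0]0 (head at position 2)
Step 3: δ(q0, 0) = (q0, 0, R)  ⊢  100[q0]□ (head at position 3)
Step 4: δ(q0, □) = (q1, □, L)  ⊢  10[q1]0□ (head at position 2)
Step 5: δ(q1, 0) = (q2, 1, L)  ⊢  1[q2]01□ (head at position 1)
Reading off the states of these 6 configurations: q0 → q0 → q0 → q0 → q1 → q2

Final answer: q0 → q0 → q0 → q0 → q1 → q2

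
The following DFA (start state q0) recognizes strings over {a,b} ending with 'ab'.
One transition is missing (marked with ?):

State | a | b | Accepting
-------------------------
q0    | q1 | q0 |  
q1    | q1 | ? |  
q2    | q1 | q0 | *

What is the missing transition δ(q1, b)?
q2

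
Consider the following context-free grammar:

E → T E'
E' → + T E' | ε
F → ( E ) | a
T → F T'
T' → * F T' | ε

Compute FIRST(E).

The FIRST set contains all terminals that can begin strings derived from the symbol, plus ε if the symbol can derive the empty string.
FIRST(F): F → ( E ) contributes '(' and F → a contributes 'a', so FIRST(F) = {(, a}. F is not nullable.
FIRST(T): T → F T' begins with F, and F is not nullable, so FIRST(T) = FIRST(F) = {(, a}.
FIRST(E): E → T E' begins with T, and T is not nullable, so FIRST(E) = FIRST(T) = {(, a}.

Final answer: {(, a}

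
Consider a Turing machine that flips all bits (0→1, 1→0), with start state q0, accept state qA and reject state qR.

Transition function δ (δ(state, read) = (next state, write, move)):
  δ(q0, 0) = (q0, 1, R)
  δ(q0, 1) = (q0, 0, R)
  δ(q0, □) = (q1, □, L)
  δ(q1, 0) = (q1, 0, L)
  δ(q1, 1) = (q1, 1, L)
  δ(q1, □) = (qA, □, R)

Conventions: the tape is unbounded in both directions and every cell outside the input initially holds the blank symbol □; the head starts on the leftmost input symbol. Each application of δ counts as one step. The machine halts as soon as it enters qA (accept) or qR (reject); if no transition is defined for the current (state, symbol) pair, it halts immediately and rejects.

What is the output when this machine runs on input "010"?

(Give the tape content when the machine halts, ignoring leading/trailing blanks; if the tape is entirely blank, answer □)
Step 0: [q0]010 (head at position 0)
Step 1: δ(q0, 0) = (q0, 1, R)  ⊢  1[q0]10 (head at position 1)
Step 2: δ(q0, 1) = (q0, 0, R)  ⊢  10[q0]0 (head at position 2)
Step 3: δ(q0, 0) = (q0, 1, R)  ⊢  101[q0]□ (head at position 3)
Step 4: δ(q0, □) = (q1, □, L)  ⊢  10[q1]1□ (head at position 2)
Step 5: δ(q1, 1) = (q1, 1, L)  ⊢  1[q1]01□ (head at position 1)
Step 6: δ(q1, 0) = (q1, 0, L)  ⊢  [q1]101□ (head at position 0)
Step 7: δ(q1, 1) = (q1, 1, L)  ⊢  [q1]□101□ (head at position -1)
Step 8: δ(q1, □) = (qA, □, R)  ⊢  □[qA]101□ (head at position 0)
The machine is in qA, so it halts and accepts.
Tape content when halted (ignoring surrounding blanks): 101

Final answer: Output: 101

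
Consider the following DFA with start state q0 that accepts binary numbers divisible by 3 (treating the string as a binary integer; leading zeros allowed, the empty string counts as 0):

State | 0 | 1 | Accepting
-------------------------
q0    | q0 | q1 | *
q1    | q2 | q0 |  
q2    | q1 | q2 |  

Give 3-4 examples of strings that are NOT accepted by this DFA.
Any strings that end in a non-accepting state work; for example:
"01": q0 → q0 → q1; q1 is not accepting → rejected
"001": q0 → q0 → q0 → q1; q1 is not accepting → rejected
"0101": q0 → q0 → q1 → q2 → q2; q2 is not accepting → rejected
"1110": q0 → q1 → q0 → q1 → q2; q2 is not accepting → rejected

Final answer: "01", "001", "0101", "1110"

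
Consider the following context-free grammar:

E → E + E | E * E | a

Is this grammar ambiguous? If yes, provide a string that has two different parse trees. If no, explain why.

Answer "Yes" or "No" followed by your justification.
Two different leftmost derivations of a + a * a:
  (1) E ⇒ E + E ⇒ a + E ⇒ a + E * E ⇒ a + a * E ⇒ a + a * a   (tree groups a + (a * a))
  (2) E ⇒ E * E ⇒ E + E * E ⇒ a + E * E ⇒ a + a * E ⇒ a + a * a   (tree groups (a + a) * a)
Two distinct leftmost derivations = two distinct parse trees, so the grammar is ambiguous.

Final answer: Yes - the string 'a + a * a' has two distinct leftmost derivations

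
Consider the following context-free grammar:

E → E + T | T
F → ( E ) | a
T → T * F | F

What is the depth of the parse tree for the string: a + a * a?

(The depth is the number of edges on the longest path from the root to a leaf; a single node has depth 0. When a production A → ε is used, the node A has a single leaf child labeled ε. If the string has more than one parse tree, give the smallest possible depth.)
The grammar is unambiguous; the parse tree of a + a * a is:
E → E + T at the root (depth 0).
  Left E (depth 1) → T (2) → F (3) → a (4).
  Right T (depth 1) → T * F; that T (2) → F (3) → a (4); F (2) → a (3).
The longest root-to-leaf paths have 4 edges.
Depth = 4.

Final answer: 4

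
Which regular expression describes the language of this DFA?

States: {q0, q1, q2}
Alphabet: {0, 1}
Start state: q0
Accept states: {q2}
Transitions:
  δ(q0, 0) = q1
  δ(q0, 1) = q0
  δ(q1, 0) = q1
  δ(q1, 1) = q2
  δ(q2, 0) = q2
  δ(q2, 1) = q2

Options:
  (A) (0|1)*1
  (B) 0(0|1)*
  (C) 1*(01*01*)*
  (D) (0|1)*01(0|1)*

Testing sample strings against the DFA:
  '001' -> accepted
  '1010' -> accepted
  '000' -> rejected
  '010' -> accepted
Checking each option for a counterexample:
  (A) (0|1)*1: '1' is rejected by the DFA but matches the regex → eliminated
  (B) 0(0|1)*: '0' is rejected by the DFA but matches the regex → eliminated
  (C) 1*(01*01*)*: ε is rejected by the DFA but matches the regex → eliminated
  (D) (0|1)*01(0|1)*: agrees with the DFA on all strings of length ≤ 4
Only (D) (0|1)*01(0|1)* is consistent with the DFA.

Final answer: (D) (0|1)*01(0|1)*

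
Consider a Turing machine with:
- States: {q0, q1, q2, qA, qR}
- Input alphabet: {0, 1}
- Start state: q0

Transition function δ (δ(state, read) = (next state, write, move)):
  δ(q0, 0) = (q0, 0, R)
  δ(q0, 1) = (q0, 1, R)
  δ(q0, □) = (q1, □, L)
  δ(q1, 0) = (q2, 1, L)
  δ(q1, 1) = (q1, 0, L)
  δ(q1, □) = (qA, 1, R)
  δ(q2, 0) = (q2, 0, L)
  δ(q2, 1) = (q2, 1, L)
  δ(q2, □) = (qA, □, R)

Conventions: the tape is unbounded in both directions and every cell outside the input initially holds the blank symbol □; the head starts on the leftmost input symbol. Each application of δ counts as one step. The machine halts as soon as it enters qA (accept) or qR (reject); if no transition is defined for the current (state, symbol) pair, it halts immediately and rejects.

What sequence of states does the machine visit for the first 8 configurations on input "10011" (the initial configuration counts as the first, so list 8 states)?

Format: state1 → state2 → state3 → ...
Step 0: [q0]10011 (head at position 0)
Step 1: δ(q0, 1) = (q0, 1, R)  ⊢  1[q0]0011 (head at position 1)
Step 2: δ(q0, 0) = (q0, 0, R)  ⊢  10[q0]011 (head at position 2)
Step 3: δ(q0, 0) = (q0, 0, R)  ⊢  100[q0]11 (head at position 3)
Step 4: δ(q0, 1) = (q0, 1, R)  ⊢  1001[q0]1 (head at position 4)
Step 5: δ(q0, 1) = (q0, 1, R)  ⊢  10011[q0]□ (head at position 5)
Step 6: δ(q0, □) = (q1, □, L)  ⊢  1001[q1]1□ (head at position 4)
Step 7: δ(q1, 1) = (q1, 0, L)  ⊢  100[q1]10□ (head at position 3)
Reading off the states of these 8 configurations: q0 → q0 → q0 → q0 → q0 → q0 → q1 → q1

Final answer: q0 → q0 → q0 → q0 → q0 → q0 → q1 → q1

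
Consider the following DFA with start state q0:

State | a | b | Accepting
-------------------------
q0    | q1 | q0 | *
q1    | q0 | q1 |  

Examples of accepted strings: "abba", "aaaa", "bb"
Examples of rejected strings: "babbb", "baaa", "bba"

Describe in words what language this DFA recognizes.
strings over {a,b} with an even number of a's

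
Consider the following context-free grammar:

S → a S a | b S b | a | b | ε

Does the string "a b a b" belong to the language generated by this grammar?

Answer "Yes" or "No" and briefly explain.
Every production places the same symbol at both ends (or yields a single symbol / ε), so every derived string is a palindrome. a b a b reversed is b a b a ≠ a b a b, so it is not a palindrome and cannot be derived (already the first step fails: the string starts with a but ends with b, so neither S → a S a nor S → b S b fits).

Final answer: No - no valid derivation exists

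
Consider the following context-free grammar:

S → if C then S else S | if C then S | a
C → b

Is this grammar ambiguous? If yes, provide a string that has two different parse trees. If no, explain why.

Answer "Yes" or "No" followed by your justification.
The 'dangling else' can attach to either if. Two leftmost derivations of  if b then if b then a else a:
  (1) S ⇒ if C then S else S ⇒ if b then S else S ⇒ if b then if C then S else S ⇒ if b then if b then S else S ⇒ if b then if b then a else S ⇒ if b then if b then a else a   (else belongs to the outer if)
  (2) S ⇒ if C then S ⇒ if b then S ⇒ if b then if C then S else S ⇒ if b then if b then S else S ⇒ if b then if b then a else S ⇒ if b then if b then a else a   (else belongs to the inner if)
Two distinct parse trees for the same string, so the grammar is ambiguous.

Final answer: Yes - the string 'if b then if b then a else a' has two distinct leftmost derivations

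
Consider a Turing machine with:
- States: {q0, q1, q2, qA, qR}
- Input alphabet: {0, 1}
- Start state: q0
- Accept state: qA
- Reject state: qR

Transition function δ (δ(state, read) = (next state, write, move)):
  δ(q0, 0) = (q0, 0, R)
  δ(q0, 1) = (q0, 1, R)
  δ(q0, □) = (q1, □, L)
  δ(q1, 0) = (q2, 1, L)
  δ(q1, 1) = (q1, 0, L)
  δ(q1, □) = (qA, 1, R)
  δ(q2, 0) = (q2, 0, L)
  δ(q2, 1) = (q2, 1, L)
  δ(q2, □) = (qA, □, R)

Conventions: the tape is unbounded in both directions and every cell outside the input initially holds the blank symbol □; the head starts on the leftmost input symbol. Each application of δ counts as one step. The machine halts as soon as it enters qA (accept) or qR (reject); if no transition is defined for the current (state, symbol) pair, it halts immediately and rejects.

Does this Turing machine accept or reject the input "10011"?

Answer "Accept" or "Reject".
Step 0: [q0]10011 (head at position 0)
Step 1: δ(q0, 1) = (q0, 1, R)  ⊢  1[q0]0011 (head at position 1)
Step 2: δ(q0, 0) = (q0, 0, R)  ⊢  10[q0]011 (head at position 2)
Step 3: δ(q0, 0) = (q0, 0, R)  ⊢  100[q0]11 (head at position 3)
Step 4: δ(q0, 1) = (q0, 1, R)  ⊢  1001[q0]1 (head at position 4)
Step 5: δ(q0, 1) = (q0, 1, R)  ⊢  10011[q0]□ (head at position 5)
Step 6: δ(q0, □) = (q1, □, L)  ⊢  1001[q1]1□ (head at position 4)
Step 7: δ(q1, 1) = (q1, 0, L)  ⊢  100[q1]10□ (head at position 3)
Step 8: δ(q1, 1) = (q1, 0, L)  ⊢  10[q1]000□ (head at position 2)
Step 9: δ(q1, 0) = (q2, 1, L)  ⊢  1[q2]0100□ (head at position 1)
Step 10: δ(q2, 0) = (q2, 0, L)  ⊢  [q2]10100□ (head at position 0)
Step 11: δ(q2, 1) = (q2, 1, L)  ⊢  [q2]□10100□ (head at position -1)
Step 12: δ(q2, □) = (qA, □, R)  ⊢  □[qA]10100□ (head at position 0)
The machine is in qA, so it halts and accepts.

Final answer: Accept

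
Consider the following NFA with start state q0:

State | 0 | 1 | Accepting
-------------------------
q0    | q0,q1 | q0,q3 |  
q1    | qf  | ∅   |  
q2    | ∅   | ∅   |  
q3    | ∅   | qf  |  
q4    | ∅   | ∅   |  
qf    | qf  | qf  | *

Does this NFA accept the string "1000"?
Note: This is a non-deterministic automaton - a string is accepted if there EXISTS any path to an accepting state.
Track the set of states the NFA could be in: start {q0}
Read '1': {q0} → {q0, q3}
Read '0': {q0, q3} → {q0, q1}
Read '0': {q0, q1} → {q0, q1, qf}
Read '0': {q0, q1, qf} → {q0, q1, qf}
Final set {q0, q1, qf} contains accepting state(s) {qf} → accepted.

Final answer: Yes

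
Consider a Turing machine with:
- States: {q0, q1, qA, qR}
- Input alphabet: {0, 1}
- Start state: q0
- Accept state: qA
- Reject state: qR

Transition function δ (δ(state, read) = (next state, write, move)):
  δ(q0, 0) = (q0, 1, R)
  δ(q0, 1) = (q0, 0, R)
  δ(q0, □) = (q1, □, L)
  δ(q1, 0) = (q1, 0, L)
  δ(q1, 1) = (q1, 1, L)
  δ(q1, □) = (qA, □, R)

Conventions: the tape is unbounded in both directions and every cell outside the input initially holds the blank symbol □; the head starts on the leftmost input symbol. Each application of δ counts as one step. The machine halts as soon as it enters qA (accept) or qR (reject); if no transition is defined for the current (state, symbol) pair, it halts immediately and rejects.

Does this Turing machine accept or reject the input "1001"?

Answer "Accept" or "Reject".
Step 0: [q0]1001 (head at position 0)
Step 1: δ(q0, 1) = (q0, 0, R)  ⊢  0[q0]001 (head at position 1)
Step 2: δ(q0, 0) = (q0, 1, R)  ⊢  01[q0]01 (head at position 2)
Step 3: δ(q0, 0) = (q0, 1, R)  ⊢  011[q0]1 (head at position 3)
Step 4: δ(q0, 1) = (q0, 0, R)  ⊢  0110[q0]□ (head at position 4)
Step 5: δ(q0, □) = (q1, □, L)  ⊢  011[q1]0□ (head at position 3)
Step 6: δ(q1, 0) = (q1, 0, L)  ⊢  01[q1]10□ (head at position 2)
Step 7: δ(q1, 1) = (q1, 1, L)  ⊢  0[q1]110□ (head at position 1)
Step 8: δ(q1, 1) = (q1, 1, L)  ⊢  [q1]0110□ (head at position 0)
Step 9: δ(q1, 0) = (q1, 0, L)  ⊢  [q1]□0110□ (head at position -1)
Step 10: δ(q1, □) = (qA, □, R)  ⊢  □[qA]0110□ (head at position 0)
The machine is in qA, so it halts and accepts.

Final answer: Accept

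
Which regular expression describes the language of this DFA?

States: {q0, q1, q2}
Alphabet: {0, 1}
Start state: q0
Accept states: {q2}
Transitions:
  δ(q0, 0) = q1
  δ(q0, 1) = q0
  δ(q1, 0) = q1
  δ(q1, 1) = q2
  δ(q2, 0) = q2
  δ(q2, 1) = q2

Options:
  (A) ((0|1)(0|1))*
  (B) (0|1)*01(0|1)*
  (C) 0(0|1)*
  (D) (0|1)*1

Testing sample strings against the DFA:
  '10110' -> accepted
  '011' -> accepted
  '000' -> rejected
  '10101' -> accepted
Checking each option for a counterexample:
  (A) ((0|1)(0|1))*: ε is rejected by the DFA but matches the regex → eliminated
  (B) (0|1)*01(0|1)*: agrees with the DFA on all strings of length ≤ 4
  (C) 0(0|1)*: '0' is rejected by the DFA but matches the regex → eliminated
  (D) (0|1)*1: '1' is rejected by the DFA but matches the regex → eliminated
Only (B) (0|1)*01(0|1)* is consistent with the DFA.

Final answer: (B) (0|1)*01(0|1)*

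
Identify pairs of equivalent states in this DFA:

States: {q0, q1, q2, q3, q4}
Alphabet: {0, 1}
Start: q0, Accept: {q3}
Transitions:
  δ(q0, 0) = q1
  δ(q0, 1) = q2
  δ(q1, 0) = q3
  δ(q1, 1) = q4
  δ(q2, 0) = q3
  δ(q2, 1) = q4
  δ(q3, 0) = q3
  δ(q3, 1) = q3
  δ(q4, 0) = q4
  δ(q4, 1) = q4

Using the table-filling algorithm:
Round 0 – mark pairs where exactly one state is accepting: (q0,q3), (q1,q3), (q2,q3), (q3,q4)
Round 1 – newly marked: (q0,q1) [on 0: q1 vs q3, already marked]; (q0,q2) [on 0: q1 vs q3, already marked]; (q1,q4) [on 0: q3 vs q4, already marked]; (q2,q4) [on 0: q3 vs q4, already marked]
Round 2 – newly marked: (q0,q4) [on 0: q1 vs q4, already marked]
No further pairs can be marked.
(q1, q2) unmarked: δ(q1,0)=q3, δ(q2,0)=q3; δ(q1,1)=q4, δ(q2,1)=q4 → equivalent
Equivalent pairs: (q1, q2)

Final answer: Equivalent pairs: (q1, q2)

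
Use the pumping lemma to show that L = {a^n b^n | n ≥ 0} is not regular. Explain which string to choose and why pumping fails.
Language: L = {a^n b^n | n ≥ 0} (equal numbers of a's followed by b's)
Step 1: Assume for contradiction that L is regular, with pumping length p.
Step 2: Choose s = a^p b^p. Then s ∈ L (it has p a's followed by p b's) and |s| ≥ p.
Step 3: Consider any decomposition s = xyz with |xy| ≤ p and |y| > 0. Since |xy| ≤ p and the first p symbols of s are all a's, y = a^k for some k with 1 ≤ k ≤ p.
Step 4: Pumping up (i = 2): xy²z = a^(p+k) b^p, which has more a's than b's, so xy²z ∉ L.
This contradicts the pumping lemma, so L is not regular.

Final answer: Choose s = a^p b^p. Since |xy| ≤ p, y = a^k with k ≥ 1. Then xy²z = a^(p+k) b^p ∉ L.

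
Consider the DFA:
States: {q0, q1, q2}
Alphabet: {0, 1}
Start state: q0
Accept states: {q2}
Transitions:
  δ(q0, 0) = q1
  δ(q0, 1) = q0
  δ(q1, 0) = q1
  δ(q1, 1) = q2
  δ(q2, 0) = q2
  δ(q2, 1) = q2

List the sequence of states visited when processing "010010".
Starting at q0
Read '0': q0 -> q1
Read '1': q1 -> q2
Read '0': q2 -> q2
Read '0': q2 -> q2
Read '1': q2 -> q2
Read '0': q2 -> q2

Final answer: q0 -> q1 -> q2 -> q2 -> q2 -> q2 -> q2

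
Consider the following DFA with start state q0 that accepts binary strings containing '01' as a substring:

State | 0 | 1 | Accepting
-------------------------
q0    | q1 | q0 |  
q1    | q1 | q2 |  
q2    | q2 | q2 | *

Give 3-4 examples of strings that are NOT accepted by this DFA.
Any strings that end in a non-accepting state work; for example:
ε: q0; q0 is not accepting → rejected
"100": q0 → q0 → q1 → q1; q1 is not accepting → rejected
"1100": q0 → q0 → q0 → q1 → q1; q1 is not accepting → rejected
"1110": q0 → q0 → q0 → q0 → q1; q1 is not accepting → rejected

Final answer: ε, "100", "1100", "1110"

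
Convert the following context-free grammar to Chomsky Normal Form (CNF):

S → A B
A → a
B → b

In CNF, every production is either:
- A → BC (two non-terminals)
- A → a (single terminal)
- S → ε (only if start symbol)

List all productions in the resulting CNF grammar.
The grammar has no ε-productions or unit productions to eliminate.
S → A B is already in CNF (two non-terminals) – keep it.
A → a is already in CNF (single terminal) – keep it.
B → b is already in CNF (single terminal) – keep it.
Resulting CNF grammar (3 productions): A → a; B → b; S → A B

Final answer: A → a; B → b; S → A B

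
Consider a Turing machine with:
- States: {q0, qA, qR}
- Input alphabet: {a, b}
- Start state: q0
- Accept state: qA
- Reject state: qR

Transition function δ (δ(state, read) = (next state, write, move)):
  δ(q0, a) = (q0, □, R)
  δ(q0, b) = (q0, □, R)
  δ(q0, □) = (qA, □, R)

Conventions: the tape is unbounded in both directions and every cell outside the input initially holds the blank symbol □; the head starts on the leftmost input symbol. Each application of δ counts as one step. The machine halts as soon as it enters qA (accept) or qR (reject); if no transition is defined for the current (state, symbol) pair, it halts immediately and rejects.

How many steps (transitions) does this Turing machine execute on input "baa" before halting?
Step 0: [q0]baa (head at position 0)
Step 1: δ(q0, b) = (q0, □, R)  ⊢  □[q0]aa (head at position 1)
Step 2: δ(q0, a) = (q0, □, R)  ⊢  □□[q0]a (head at position 2)
Step 3: δ(q0, a) = (q0, □, R)  ⊢  □□□[q0]□ (head at position 3)
Step 4: δ(q0, □) = (qA, □, R)  ⊢  □□□□[qA]□ (head at position 4)
The machine is in qA, so it halts and accepts.
Number of transitions executed: 4.

Final answer: 4 steps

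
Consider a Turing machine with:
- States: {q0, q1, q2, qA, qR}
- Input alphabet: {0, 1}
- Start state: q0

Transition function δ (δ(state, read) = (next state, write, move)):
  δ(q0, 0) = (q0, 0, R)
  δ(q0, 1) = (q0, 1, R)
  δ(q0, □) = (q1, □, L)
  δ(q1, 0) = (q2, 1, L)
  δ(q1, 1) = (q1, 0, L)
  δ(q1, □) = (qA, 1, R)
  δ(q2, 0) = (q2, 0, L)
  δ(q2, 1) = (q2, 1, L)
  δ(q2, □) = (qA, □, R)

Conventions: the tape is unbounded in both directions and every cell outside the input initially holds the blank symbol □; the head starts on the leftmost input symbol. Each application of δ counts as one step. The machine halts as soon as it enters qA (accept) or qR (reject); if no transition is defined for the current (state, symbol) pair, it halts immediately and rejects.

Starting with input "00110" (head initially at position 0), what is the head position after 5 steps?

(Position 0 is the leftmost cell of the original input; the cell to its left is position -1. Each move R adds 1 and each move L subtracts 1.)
Step 0: [q0]00110 (head at position 0)
Step 1: δ(q0, 0) = (q0, 0, R)  ⊢  0[q0]0110 (head at position 1)
Step 2: δ(q0, 0) = (q0, 0, R)  ⊢  00[q0]110 (head at position 2)
Step 3: δ(q0, 1) = (q0, 1, R)  ⊢  001[q0]10 (head at position 3)
Step 4: δ(q0, 1) = (q0, 1, R)  ⊢  0011[q0]0 (head at position 4)
Step 5: δ(q0, 0) = (q0, 0, R)  ⊢  00110[q0]□ (head at position 5)
Head position after 5 steps: 5

Final answer: Position 5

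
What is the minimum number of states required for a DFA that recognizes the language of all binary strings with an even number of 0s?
Language: binary strings with an even number of 0s
Lower bound (Myhill–Nerode): the prefixes ε, 0 are pairwise distinguishable:
  ε vs 0: suffix ε distinguishes them (ε has zero 0s (accepted), 0 has one 0 (rejected))
So any DFA needs at least 2 states.
Upper bound: a DFA with 2 states exists (one state per class above).
Minimum states: 2

Final answer: 2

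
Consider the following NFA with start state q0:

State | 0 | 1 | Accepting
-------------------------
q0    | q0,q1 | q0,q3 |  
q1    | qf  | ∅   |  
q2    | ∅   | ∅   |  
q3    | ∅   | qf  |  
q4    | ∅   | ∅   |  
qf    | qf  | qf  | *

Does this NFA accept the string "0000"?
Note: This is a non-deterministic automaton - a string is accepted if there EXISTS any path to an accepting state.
Track the set of states the NFA could be in: start {q0}
Read '0': {q0} → {q0, q1}
Read '0': {q0, q1} → {q0, q1, qf}
Read '0': {q0, q1, qf} → {q0, q1, qf}
Read '0': {q0, q1, qf} → {q0, q1, qf}
Final set {q0, q1, qf} contains accepting state(s) {qf} → accepted.

Final answer: Yes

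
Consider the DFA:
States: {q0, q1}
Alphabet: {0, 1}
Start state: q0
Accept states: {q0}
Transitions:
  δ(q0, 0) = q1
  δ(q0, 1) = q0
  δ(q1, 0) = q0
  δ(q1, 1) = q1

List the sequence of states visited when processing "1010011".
Starting at q0
Read '1': q0 -> q0
Read '0': q0 -> q1
Read '1': q1 -> q1
Read '0': q1 -> q0
Read '0': q0 -> q1
Read '1': q1 -> q1
Read '1': q1 -> q1

Final answer: q0 -> q0 -> q1 -> q1 -> q0 -> q1 -> q1 -> q1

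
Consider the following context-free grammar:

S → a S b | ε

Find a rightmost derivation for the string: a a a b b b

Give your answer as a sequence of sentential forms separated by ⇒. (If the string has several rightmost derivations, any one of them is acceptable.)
Start with S.
Step 1: the rightmost non-terminal is S; apply S → a S b:  a S b
Step 2: the rightmost non-terminal is S; apply S → a S b:  a a S b b
Step 3: the rightmost non-terminal is S; apply S → a S b:  a a a S b b b
Step 4: the rightmost non-terminal is S; apply S → ε:  a a a b b b

Final answer: S ⇒ a S b ⇒ a a S b b ⇒ a a a S b b b ⇒ a a a b b b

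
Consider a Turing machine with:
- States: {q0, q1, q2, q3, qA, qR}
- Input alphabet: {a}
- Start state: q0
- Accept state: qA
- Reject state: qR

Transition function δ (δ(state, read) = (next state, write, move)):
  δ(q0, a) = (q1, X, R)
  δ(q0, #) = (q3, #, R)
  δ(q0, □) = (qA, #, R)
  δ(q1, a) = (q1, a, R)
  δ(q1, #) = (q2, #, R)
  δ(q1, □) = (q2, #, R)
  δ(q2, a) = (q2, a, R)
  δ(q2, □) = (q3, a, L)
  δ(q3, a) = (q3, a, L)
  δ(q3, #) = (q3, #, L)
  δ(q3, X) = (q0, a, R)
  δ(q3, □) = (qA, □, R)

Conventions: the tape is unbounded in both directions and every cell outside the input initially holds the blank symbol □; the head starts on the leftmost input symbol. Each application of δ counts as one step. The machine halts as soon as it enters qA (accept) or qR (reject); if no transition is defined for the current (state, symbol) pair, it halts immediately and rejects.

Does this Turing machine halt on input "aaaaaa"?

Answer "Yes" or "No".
Trace (configuration after each step, as tape_left[state]tape_right with head position):
Step 0: [q0]aaaaaa (head at position 0)
Step 1: X[q1]aaaaa (head 1)
Step 2: Xa[q1]aaaa (head 2)
Step 3: Xaa[q1]aaa (head 3)
Step 4: Xaaa[q1]aa (head 4)
Step 5: Xaaaa[q1]a (head 5)
Step 6: Xaaaaa[q1]□ (head 6)
Step 7: Xaaaaa#[q2]□ (head 7)
Step 8: Xaaaaa[q3]#a (head 6)
Step 9: Xaaaa[q3]a#a (head 5)
Step 10: Xaaa[q3]aa#a (head 4)
Step 11: Xaa[q3]aaa#a (head 3)
Step 12: Xa[q3]aaaa#a (head 2)
Step 13: X[q3]aaaaa#a (head 1)
Step 14: [q3]Xaaaaa#a (head 0)
Step 15: a[q0]aaaaa#a (head 1)
Step 16: aX[q1]aaaa#a (head 2)
Step 17: aXa[q1]aaa#a (head 3)
Step 18: aXaa[q1]aa#a (head 4)
Step 19: aXaaa[q1]a#a (head 5)
Step 20: aXaaaa[q1]#a (head 6)
Step 21: aXaaaa#[q2]a (head 7)
Step 22: aXaaaa#a[q2]□ (head 8)
Step 23: aXaaaa#[q3]aa (head 7)
Step 24: aXaaaa[q3]#aa (head 6)
Step 25: aXaaa[q3]a#aa (head 5)
Step 26: aXaa[q3]aa#aa (head 4)
Step 27: aXa[q3]aaa#aa (head 3)
Step 28: aX[q3]aaaa#aa (head 2)
Step 29: a[q3]Xaaaa#aa (head 1)
Step 30: aa[q0]aaaa#aa (head 2)
Step 31: aaX[q1]aaa#aa (head 3)
Step 32: aaXa[q1]aa#aa (head 4)
Step 33: aaXaa[q1]a#aa (head 5)
Step 34: aaXaaa[q1]#aa (head 6)
Step 35: aaXaaa#[q2]aa (head 7)
Step 36: aaXaaa#a[q2]a (head 8)
Step 37: aaXaaa#aa[q2]□ (head 9)
Step 38: aaXaaa#a[q3]aa (head 8)
Step 39: aaXaaa#[q3]aaa (head 7)
Step 40: aaXaaa[q3]#aaa (head 6)
Step 41: aaXaa[q3]a#aaa (head 5)
Step 42: aaXa[q3]aa#aaa (head 4)
Step 43: aaX[q3]aaa#aaa (head 3)
Step 44: aa[q3]Xaaa#aaa (head 2)
Step 45: aaa[q0]aaa#aaa (head 3)
Step 46: aaaX[q1]aa#aaa (head 4)
Step 47: aaaXa[q1]a#aaa (head 5)
Step 48: aaaXaa[q1]#aaa (head 6)
Step 49: aaaXaa#[q2]aaa (head 7)
Step 50: aaaXaa#a[q2]aa (head 8)
Step 51: aaaXaa#aa[q2]a (head 9)
Step 52: aaaXaa#aaa[q2]□ (head 10)
Step 53: aaaXaa#aa[q3]aa (head 9)
Step 54: aaaXaa#a[q3]aaa (head 8)
Step 55: aaaXaa#[q3]aaaa (head 7)
Step 56: aaaXaa[q3]#aaaa (head 6)
Step 57: aaaXa[q3]a#aaaa (head 5)
Step 58: aaaX[q3]aa#aaaa (head 4)
Step 59: aaa[q3]Xaa#aaaa (head 3)
Step 60: aaaa[q0]aa#aaaa (head 4)
Step 61: aaaaX[q1]a#aaaa (head 5)
Step 62: aaaaXa[q1]#aaaa (head 6)
Step 63: aaaaXa#[q2]aaaa (head 7)
Step 64: aaaaXa#a[q2]aaa (head 8)
Step 65: aaaaXa#aa[q2]aa (head 9)
Step 66: aaaaXa#aaa[q2]a (head 10)
Step 67: aaaaXa#aaaa[q2]□ (head 11)
Step 68: aaaaXa#aaa[q3]aa (head 10)
Step 69: aaaaXa#aa[q3]aaa (head 9)
Step 70: aaaaXa#a[q3]aaaa (head 8)
Step 71: aaaaXa#[q3]aaaaa (head 7)
Step 72: aaaaXa[q3]#aaaaa (head 6)
Step 73: aaaaX[q3]a#aaaaa (head 5)
Step 74: aaaa[q3]Xa#aaaaa (head 4)
Step 75: aaaaa[q0]a#aaaaa (head 5)
Step 76: aaaaaX[q1]#aaaaa (head 6)
Step 77: aaaaaX#[q2]aaaaa (head 7)
Step 78: aaaaaX#a[q2]aaaa (head 8)
Step 79: aaaaaX#aa[q2]aaa (head 9)
Step 80: aaaaaX#aaa[q2]aa (head 10)
Step 81: aaaaaX#aaaa[q2]a (head 11)
Step 82: aaaaaX#aaaaa[q2]□ (head 12)
Step 83: aaaaaX#aaaa[q3]aa (head 11)
Step 84: aaaaaX#aaa[q3]aaa (head 10)
Step 85: aaaaaX#aa[q3]aaaa (head 9)
Step 86: aaaaaX#a[q3]aaaaa (head 8)
Step 87: aaaaaX#[q3]aaaaaa (head 7)
Step 88: aaaaaX[q3]#aaaaaa (head 6)
Step 89: aaaaa[q3]X#aaaaaa (head 5)
Step 90: aaaaaa[q0]#aaaaaa (head 6)
Step 91: aaaaaa#[q3]aaaaaa (head 7)
Step 92: aaaaaa[q3]#aaaaaa (head 6)
Step 93: aaaaa[q3]a#aaaaaa (head 5)
Step 94: aaaa[q3]aa#aaaaaa (head 4)
Step 95: aaa[q3]aaa#aaaaaa (head 3)
Step 96: aa[q3]aaaa#aaaaaa (head 2)
Step 97: a[q3]aaaaa#aaaaaa (head 1)
Step 98: [q3]aaaaaa#aaaaaa (head 0)
Step 99: [q3]□aaaaaa#aaaaaa (head -1)
Step 100: □[qA]aaaaaa#aaaaaa (head 0)
The machine is in qA, so it halts and accepts.
It halts after 100 steps.

Final answer: Yes - halts after 100 steps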